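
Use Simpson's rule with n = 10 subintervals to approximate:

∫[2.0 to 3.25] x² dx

f(x) = x²
a = 2.0, b = 3.25, n = 10
h = (b - a)/n = 0.125000

Simpson's rule: (h/3)[f(x₀) + 4f(x₁) + 2f(x₂) + ... + f(xₙ)]

x_0 = 2.0000, f(x_0) = 4.000000, coefficient = 1
x_1 = 2.1250, f(x_1) = 4.515625, coefficient = 4
x_2 = 2.2500, f(x_2) = 5.062500, coefficient = 2
x_3 = 2.3750, f(x_3) = 5.640625, coefficient = 4
x_4 = 2.5000, f(x_4) = 6.250000, coefficient = 2
x_5 = 2.6250, f(x_5) = 6.890625, coefficient = 4
x_6 = 2.7500, f(x_6) = 7.562500, coefficient = 2
x_7 = 2.8750, f(x_7) = 8.265625, coefficient = 4
x_8 = 3.0000, f(x_8) = 9.000000, coefficient = 2
x_9 = 3.1250, f(x_9) = 9.765625, coefficient = 4
x_10 = 3.2500, f(x_10) = 10.562500, coefficient = 1

I ≈ (0.125000/3) × 210.625000 = 8.776042
Exact value: 8.776042
Error: 0.000000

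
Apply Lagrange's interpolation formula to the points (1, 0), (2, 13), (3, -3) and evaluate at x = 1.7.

Lagrange interpolation formula:
P(x) = Σ yᵢ × Lᵢ(x)
where Lᵢ(x) = Π_{j≠i} (x - xⱼ)/(xᵢ - xⱼ)

L_0(1.7) = (1.7 - 2)/(1 - 2) × (1.7 - 3)/(1 - 3) = 0.195000
L_1(1.7) = (1.7 - 1)/(2 - 1) × (1.7 - 3)/(2 - 3) = 0.910000
L_2(1.7) = (1.7 - 1)/(3 - 1) × (1.7 - 2)/(3 - 2) = -0.105000

P(1.7) = 0×L_0(1.7) + 13×L_1(1.7) + (-3)×L_2(1.7)
P(1.7) = 12.145000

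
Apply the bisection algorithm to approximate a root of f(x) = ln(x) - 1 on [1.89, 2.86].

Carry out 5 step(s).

f(x) = ln(x) - 1
Initial interval: [1.89, 2.86]

Iteration 1:
  c_1 = (1.890000 + 2.860000)/2 = 2.375000
  f(c_1) = f(2.375000) = -0.135003
  f(a) × f(c) ≥ 0, new interval: [2.375000, 2.860000]
Iteration 2:
  c_2 = (2.375000 + 2.860000)/2 = 2.617500
  f(c_2) = f(2.617500) = -0.037780
  f(a) × f(c) ≥ 0, new interval: [2.617500, 2.860000]
Iteration 3:
  c_3 = (2.617500 + 2.860000)/2 = 2.738750
  f(c_3) = f(2.738750) = 0.007502
  f(a) × f(c) < 0, new interval: [2.617500, 2.738750]
Iteration 4:
  c_4 = (2.617500 + 2.738750)/2 = 2.678125
  f(c_4) = f(2.678125) = -0.014883
  f(a) × f(c) ≥ 0, new interval: [2.678125, 2.738750]
Iteration 5:
  c_5 = (2.678125 + 2.738750)/2 = 2.708437
  f(c_5) = f(2.708437) = -0.003628
  f(a) × f(c) ≥ 0, new interval: [2.708437, 2.738750]

After 5 iteration(s), the approximation is c_5 = 2.708437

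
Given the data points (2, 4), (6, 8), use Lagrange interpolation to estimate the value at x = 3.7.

Lagrange interpolation formula:
P(x) = Σ yᵢ × Lᵢ(x)
where Lᵢ(x) = Π_{j≠i} (x - xⱼ)/(xᵢ - xⱼ)

L_0(3.7) = (3.7 - 6)/(2 - 6) = 0.575000
L_1(3.7) = (3.7 - 2)/(6 - 2) = 0.425000

P(3.7) = 4×L_0(3.7) + 8×L_1(3.7)
P(3.7) = 5.700000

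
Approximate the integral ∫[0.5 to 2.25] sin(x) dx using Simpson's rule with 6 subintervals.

f(x) = sin(x)
a = 0.5, b = 2.25, n = 6
h = (b - a)/n = 0.291667

Simpson's rule: (h/3)[f(x₀) + 4f(x₁) + 2f(x₂) + ... + f(xₙ)]

x_0 = 0.5000, f(x_0) = 0.479426, coefficient = 1
x_1 = 0.7917, f(x_1) = 0.711525, coefficient = 4
x_2 = 1.0833, f(x_2) = 0.883524, coefficient = 2
x_3 = 1.3750, f(x_3) = 0.980893, coefficient = 4
x_4 = 1.6667, f(x_4) = 0.995408, coefficient = 2
x_5 = 1.9583, f(x_5) = 0.925843, coefficient = 4
x_6 = 2.2500, f(x_6) = 0.778073, coefficient = 1

I ≈ (0.291667/3) × 15.488407 = 1.505817
Exact value: 1.505756
Error: 0.000061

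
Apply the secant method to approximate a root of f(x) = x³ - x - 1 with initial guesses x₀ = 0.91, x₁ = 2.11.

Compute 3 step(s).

f(x) = x³ - x - 1
x₀ = 0.91, x₁ = 2.11

Secant formula: x_{n+1} = x_n - f(x_n)(x_n - x_{n-1})/(f(x_n) - f(x_{n-1}))

Iteration 1:
  f(0.910000) = -1.156429
  f(2.110000) = 6.283931
  x_2 = 2.110000 - 6.283931×(2.110000 - 0.910000)/(6.283931 - (-1.156429))
       = 1.096512
Iteration 2:
  f(2.110000) = 6.283931
  f(1.096512) = -0.778134
  x_3 = 1.096512 - (-0.778134)×(1.096512 - 2.110000)/(-0.778134 - 6.283931)
       = 1.208183
Iteration 3:
  f(1.096512) = -0.778134
  f(1.208183) = -0.444591
  x_4 = 1.208183 - (-0.444591)×(1.208183 - 1.096512)/(-0.444591 - (-0.778134))
       = 1.357033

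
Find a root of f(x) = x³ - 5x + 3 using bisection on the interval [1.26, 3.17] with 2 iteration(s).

f(x) = x³ - 5x + 3
Initial interval: [1.26, 3.17]

Iteration 1:
  c_1 = (1.260000 + 3.170000)/2 = 2.215000
  f(c_1) = f(2.215000) = 2.792288
  f(a) × f(c) < 0, new interval: [1.260000, 2.215000]
Iteration 2:
  c_2 = (1.260000 + 2.215000)/2 = 1.737500
  f(c_2) = f(1.737500) = -0.442150
  f(a) × f(c) ≥ 0, new interval: [1.737500, 2.215000]

After 2 iteration(s), the approximation is c_2 = 1.737500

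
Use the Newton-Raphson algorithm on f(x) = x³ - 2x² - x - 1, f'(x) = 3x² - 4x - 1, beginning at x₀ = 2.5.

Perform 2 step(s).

f(x) = x³ - 2x² - x - 1
f'(x) = 3x² - 4x - 1
x₀ = 2.5

Newton-Raphson formula: x_{n+1} = x_n - f(x_n)/f'(x_n)

Iteration 1:
  f(2.500000) = -0.375000
  f'(2.500000) = 7.750000
  x_1 = 2.500000 - (-0.375000)/7.750000 = 2.548387
Iteration 2:
  f(2.548387) = 0.012991
  f'(2.548387) = 8.289282
  x_2 = 2.548387 - 0.012991/8.289282 = 2.546820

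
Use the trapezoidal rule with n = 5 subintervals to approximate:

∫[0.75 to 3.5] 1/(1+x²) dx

f(x) = 1/(1+x²)
a = 0.75, b = 3.5, n = 5
h = (b - a)/n = 0.550000

Trapezoidal rule: (h/2)[f(x₀) + 2f(x₁) + 2f(x₂) + ... + f(xₙ)]

x_0 = 0.7500, f(x_0) = 0.640000, coefficient = 1
x_1 = 1.3000, f(x_1) = 0.371747, coefficient = 2
x_2 = 1.8500, f(x_2) = 0.226116, coefficient = 2
x_3 = 2.4000, f(x_3) = 0.147929, coefficient = 2
x_4 = 2.9500, f(x_4) = 0.103066, coefficient = 2
x_5 = 3.5000, f(x_5) = 0.075472, coefficient = 1

I ≈ (0.550000/2) × 2.413189 = 0.663627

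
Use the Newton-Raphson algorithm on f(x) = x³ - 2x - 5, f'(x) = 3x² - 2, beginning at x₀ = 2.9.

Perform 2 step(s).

f(x) = x³ - 2x - 5
f'(x) = 3x² - 2
x₀ = 2.9

Newton-Raphson formula: x_{n+1} = x_n - f(x_n)/f'(x_n)

Iteration 1:
  f(2.900000) = 13.589000
  f'(2.900000) = 23.230000
  x_1 = 2.900000 - 13.589000/23.230000 = 2.315024
Iteration 2:
  f(2.315024) = 2.776939
  f'(2.315024) = 14.078004
  x_2 = 2.315024 - 2.776939/14.078004 = 2.117770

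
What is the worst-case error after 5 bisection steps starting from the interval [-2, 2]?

Bisection error bound: |error| ≤ (b-a)/2^n
|error| ≤ (2 - (-2))/2^5 = 4/2^5
|error| ≤ 0.1250000000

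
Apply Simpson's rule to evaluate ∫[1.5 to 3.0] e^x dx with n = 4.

f(x) = e^x
a = 1.5, b = 3.0, n = 4
h = (b - a)/n = 0.375000

Simpson's rule: (h/3)[f(x₀) + 4f(x₁) + 2f(x₂) + ... + f(xₙ)]

x_0 = 1.5000, f(x_0) = 4.481689, coefficient = 1
x_1 = 1.8750, f(x_1) = 6.520819, coefficient = 4
x_2 = 2.2500, f(x_2) = 9.487736, coefficient = 2
x_3 = 2.6250, f(x_3) = 13.804574, coefficient = 4
x_4 = 3.0000, f(x_4) = 20.085537, coefficient = 1

I ≈ (0.375000/3) × 124.844271 = 15.605534
Exact value: 15.603848
Error: 0.001686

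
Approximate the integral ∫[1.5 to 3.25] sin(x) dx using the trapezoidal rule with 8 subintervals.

f(x) = sin(x)
a = 1.5, b = 3.25, n = 8
h = (b - a)/n = 0.218750

Trapezoidal rule: (h/2)[f(x₀) + 2f(x₁) + 2f(x₂) + ... + f(xₙ)]

x_0 = 1.5000, f(x_0) = 0.997495, coefficient = 1
x_1 = 1.7188, f(x_1) = 0.989075, coefficient = 2
x_2 = 1.9375, f(x_2) = 0.933514, coefficient = 2
x_3 = 2.1562, f(x_3) = 0.833461, coefficient = 2
x_4 = 2.3750, f(x_4) = 0.693685, coefficient = 2
x_5 = 2.5938, f(x_5) = 0.520847, coefficient = 2
x_6 = 2.8125, f(x_6) = 0.323185, coefficient = 2
x_7 = 3.0312, f(x_7) = 0.110119, coefficient = 2
x_8 = 3.2500, f(x_8) = -0.108195, coefficient = 1

I ≈ (0.218750/2) × 9.697071 = 1.060617
Exact value: 1.064867
Error: 0.004250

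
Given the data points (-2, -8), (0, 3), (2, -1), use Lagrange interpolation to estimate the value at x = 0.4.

Lagrange interpolation formula:
P(x) = Σ yᵢ × Lᵢ(x)
where Lᵢ(x) = Π_{j≠i} (x - xⱼ)/(xᵢ - xⱼ)

L_0(0.4) = (0.4 - 0)/(-2 - 0) × (0.4 - 2)/(-2 - 2) = -0.080000
L_1(0.4) = (0.4 - (-2))/(0 - (-2)) × (0.4 - 2)/(0 - 2) = 0.960000
L_2(0.4) = (0.4 - (-2))/(2 - (-2)) × (0.4 - 0)/(2 - 0) = 0.120000

P(0.4) = (-8)×L_0(0.4) + 3×L_1(0.4) + (-1)×L_2(0.4)
P(0.4) = 3.400000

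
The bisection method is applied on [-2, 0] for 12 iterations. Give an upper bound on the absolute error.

Bisection error bound: |error| ≤ (b-a)/2^n
|error| ≤ (0 - (-2))/2^12 = 2/2^12
|error| ≤ 0.0004882812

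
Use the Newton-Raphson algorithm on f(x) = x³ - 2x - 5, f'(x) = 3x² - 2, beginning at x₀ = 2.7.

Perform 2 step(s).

f(x) = x³ - 2x - 5
f'(x) = 3x² - 2
x₀ = 2.7

Newton-Raphson formula: x_{n+1} = x_n - f(x_n)/f'(x_n)

Iteration 1:
  f(2.700000) = 9.283000
  f'(2.700000) = 19.870000
  x_1 = 2.700000 - 9.283000/19.870000 = 2.232813
Iteration 2:
  f(2.232813) = 1.665964
  f'(2.232813) = 12.956366
  x_2 = 2.232813 - 1.665964/12.956366 = 2.104231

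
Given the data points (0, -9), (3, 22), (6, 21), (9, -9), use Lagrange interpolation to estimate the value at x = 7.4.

Lagrange interpolation formula:
P(x) = Σ yᵢ × Lᵢ(x)
where Lᵢ(x) = Π_{j≠i} (x - xⱼ)/(xᵢ - xⱼ)

L_0(7.4) = (7.4 - 3)/(0 - 3) × (7.4 - 6)/(0 - 6) × (7.4 - 9)/(0 - 9) = 0.060840
L_1(7.4) = (7.4 - 0)/(3 - 0) × (7.4 - 6)/(3 - 6) × (7.4 - 9)/(3 - 9) = -0.306963
L_2(7.4) = (7.4 - 0)/(6 - 0) × (7.4 - 3)/(6 - 3) × (7.4 - 9)/(6 - 9) = 0.964741
L_3(7.4) = (7.4 - 0)/(9 - 0) × (7.4 - 3)/(9 - 3) × (7.4 - 6)/(9 - 6) = 0.281383

P(7.4) = (-9)×L_0(7.4) + 22×L_1(7.4) + 21×L_2(7.4) + (-9)×L_3(7.4)
P(7.4) = 10.426370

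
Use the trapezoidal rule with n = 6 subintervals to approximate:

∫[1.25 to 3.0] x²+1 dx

f(x) = x²+1
a = 1.25, b = 3.0, n = 6
h = (b - a)/n = 0.291667

Trapezoidal rule: (h/2)[f(x₀) + 2f(x₁) + 2f(x₂) + ... + f(xₙ)]

x_0 = 1.2500, f(x_0) = 2.562500, coefficient = 1
x_1 = 1.5417, f(x_1) = 3.376736, coefficient = 2
x_2 = 1.8333, f(x_2) = 4.361111, coefficient = 2
x_3 = 2.1250, f(x_3) = 5.515625, coefficient = 2
x_4 = 2.4167, f(x_4) = 6.840278, coefficient = 2
x_5 = 2.7083, f(x_5) = 8.335069, coefficient = 2
x_6 = 3.0000, f(x_6) = 10.000000, coefficient = 1

I ≈ (0.291667/2) × 69.420139 = 10.123770
Exact value: 10.098958
Error: 0.024812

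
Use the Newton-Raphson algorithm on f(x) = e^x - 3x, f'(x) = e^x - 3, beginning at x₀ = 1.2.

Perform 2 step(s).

f(x) = e^x - 3x
f'(x) = e^x - 3
x₀ = 1.2

Newton-Raphson formula: x_{n+1} = x_n - f(x_n)/f'(x_n)

Iteration 1:
  f(1.200000) = -0.279883
  f'(1.200000) = 0.320117
  x_1 = 1.200000 - (-0.279883)/0.320117 = 2.074315
Iteration 2:
  f(2.074315) = 1.736148
  f'(2.074315) = 4.959094
  x_2 = 2.074315 - 1.736148/4.959094 = 1.724221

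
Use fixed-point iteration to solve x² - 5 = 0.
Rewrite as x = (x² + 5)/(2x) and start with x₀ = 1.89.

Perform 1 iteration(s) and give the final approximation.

Equation: x² - 5 = 0
Fixed-point form: x = (x² + 5)/(2x)
x₀ = 1.89

x_1 = g(1.890000) = 2.267751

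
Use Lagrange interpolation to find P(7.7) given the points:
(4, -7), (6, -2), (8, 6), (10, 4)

Lagrange interpolation formula:
P(x) = Σ yᵢ × Lᵢ(x)
where Lᵢ(x) = Π_{j≠i} (x - xⱼ)/(xᵢ - xⱼ)

L_0(7.7) = (7.7 - 6)/(4 - 6) × (7.7 - 8)/(4 - 8) × (7.7 - 10)/(4 - 10) = -0.024437
L_1(7.7) = (7.7 - 4)/(6 - 4) × (7.7 - 8)/(6 - 8) × (7.7 - 10)/(6 - 10) = 0.159562
L_2(7.7) = (7.7 - 4)/(8 - 4) × (7.7 - 6)/(8 - 6) × (7.7 - 10)/(8 - 10) = 0.904188
L_3(7.7) = (7.7 - 4)/(10 - 4) × (7.7 - 6)/(10 - 6) × (7.7 - 8)/(10 - 8) = -0.039312

P(7.7) = (-7)×L_0(7.7) + (-2)×L_1(7.7) + 6×L_2(7.7) + 4×L_3(7.7)
P(7.7) = 5.119813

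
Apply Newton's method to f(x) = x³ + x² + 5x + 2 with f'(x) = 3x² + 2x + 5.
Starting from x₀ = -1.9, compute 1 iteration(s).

f(x) = x³ + x² + 5x + 2
f'(x) = 3x² + 2x + 5
x₀ = -1.9

Newton-Raphson formula: x_{n+1} = x_n - f(x_n)/f'(x_n)

Iteration 1:
  f(-1.900000) = -10.749000
  f'(-1.900000) = 12.030000
  x_1 = -1.900000 - (-10.749000)/12.030000 = -1.006484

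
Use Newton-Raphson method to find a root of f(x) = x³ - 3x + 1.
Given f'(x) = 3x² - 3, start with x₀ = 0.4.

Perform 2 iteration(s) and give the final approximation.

f(x) = x³ - 3x + 1
f'(x) = 3x² - 3
x₀ = 0.4

Newton-Raphson formula: x_{n+1} = x_n - f(x_n)/f'(x_n)

Iteration 1:
  f(0.400000) = -0.136000
  f'(0.400000) = -2.520000
  x_1 = 0.400000 - (-0.136000)/(-2.520000) = 0.346032
Iteration 2:
  f(0.346032) = 0.003338
  f'(0.346032) = -2.640786
  x_2 = 0.346032 - 0.003338/(-2.640786) = 0.347296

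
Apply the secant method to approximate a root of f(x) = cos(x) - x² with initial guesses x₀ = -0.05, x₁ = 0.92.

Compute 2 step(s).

f(x) = cos(x) - x²
x₀ = -0.05, x₁ = 0.92

Secant formula: x_{n+1} = x_n - f(x_n)(x_n - x_{n-1})/(f(x_n) - f(x_{n-1}))

Iteration 1:
  f(-0.050000) = 0.996250
  f(0.920000) = -0.240580
  x_2 = 0.920000 - (-0.240580)×(0.920000 - (-0.050000))/(-0.240580 - 0.996250)
       = 0.731322
Iteration 2:
  f(0.920000) = -0.240580
  f(0.731322) = 0.209460
  x_3 = 0.731322 - 0.209460×(0.731322 - 0.920000)/(0.209460 - (-0.240580))
       = 0.819138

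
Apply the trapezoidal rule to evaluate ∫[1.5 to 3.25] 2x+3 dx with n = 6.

f(x) = 2x+3
a = 1.5, b = 3.25, n = 6
h = (b - a)/n = 0.291667

Trapezoidal rule: (h/2)[f(x₀) + 2f(x₁) + 2f(x₂) + ... + f(xₙ)]

x_0 = 1.5000, f(x_0) = 6.000000, coefficient = 1
x_1 = 1.7917, f(x_1) = 6.583333, coefficient = 2
x_2 = 2.0833, f(x_2) = 7.166667, coefficient = 2
x_3 = 2.3750, f(x_3) = 7.750000, coefficient = 2
x_4 = 2.6667, f(x_4) = 8.333333, coefficient = 2
x_5 = 2.9583, f(x_5) = 8.916667, coefficient = 2
x_6 = 3.2500, f(x_6) = 9.500000, coefficient = 1

I ≈ (0.291667/2) × 93.000000 = 13.562500
Exact value: 13.562500
Error: 0.000000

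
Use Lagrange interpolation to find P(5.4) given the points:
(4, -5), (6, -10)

Lagrange interpolation formula:
P(x) = Σ yᵢ × Lᵢ(x)
where Lᵢ(x) = Π_{j≠i} (x - xⱼ)/(xᵢ - xⱼ)

L_0(5.4) = (5.4 - 6)/(4 - 6) = 0.300000
L_1(5.4) = (5.4 - 4)/(6 - 4) = 0.700000

P(5.4) = (-5)×L_0(5.4) + (-10)×L_1(5.4)
P(5.4) = -8.500000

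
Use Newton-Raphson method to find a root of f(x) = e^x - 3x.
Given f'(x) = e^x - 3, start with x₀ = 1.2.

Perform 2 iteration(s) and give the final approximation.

f(x) = e^x - 3x
f'(x) = e^x - 3
x₀ = 1.2

Newton-Raphson formula: x_{n+1} = x_n - f(x_n)/f'(x_n)

Iteration 1:
  f(1.200000) = -0.279883
  f'(1.200000) = 0.320117
  x_1 = 1.200000 - (-0.279883)/0.320117 = 2.074315
Iteration 2:
  f(2.074315) = 1.736148
  f'(2.074315) = 4.959094
  x_2 = 2.074315 - 1.736148/4.959094 = 1.724221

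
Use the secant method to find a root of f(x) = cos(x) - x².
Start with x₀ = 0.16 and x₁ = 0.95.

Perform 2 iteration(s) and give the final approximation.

f(x) = cos(x) - x²
x₀ = 0.16, x₁ = 0.95

Secant formula: x_{n+1} = x_n - f(x_n)(x_n - x_{n-1})/(f(x_n) - f(x_{n-1}))

Iteration 1:
  f(0.160000) = 0.961627
  f(0.950000) = -0.320817
  x_2 = 0.950000 - (-0.320817)×(0.950000 - 0.160000)/(-0.320817 - 0.961627)
       = 0.752373
Iteration 2:
  f(0.950000) = -0.320817
  f(0.752373) = 0.164004
  x_3 = 0.752373 - 0.164004×(0.752373 - 0.950000)/(0.164004 - (-0.320817))
       = 0.819226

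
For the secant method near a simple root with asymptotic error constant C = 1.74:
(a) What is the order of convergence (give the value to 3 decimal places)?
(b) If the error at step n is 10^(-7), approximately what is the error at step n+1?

(a) Secant method has superlinear convergence with order φ = (1+√5)/2 ≈ 1.618.
    This means |e_{n+1}| ≈ C|e_n|^1.618.

(b) With |e_n| = 10^(-7) and C = 1.74:
    |e_{n+1}| ≈ 1.74 × (10^(-7))^1.618 = 1.74 × 10^(-11.33)

(a) ≈ 1.618 (golden ratio); (b) |e_{n+1}| ≈ 8.209e-12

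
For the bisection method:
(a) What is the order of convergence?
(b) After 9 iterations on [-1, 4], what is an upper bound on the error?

(a) Bisection has linear (order 1) convergence; the error is halved each step.

(b) Error bound = (b-a)/2^n = (4 - (-1))/2^{9}
    = 5/2^{9}

(a) 1 (linear); (b) error ≤ 9.77e-03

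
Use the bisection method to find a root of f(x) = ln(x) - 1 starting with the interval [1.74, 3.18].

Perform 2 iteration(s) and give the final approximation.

f(x) = ln(x) - 1
Initial interval: [1.74, 3.18]

Iteration 1:
  c_1 = (1.740000 + 3.180000)/2 = 2.460000
  f(c_1) = f(2.460000) = -0.099839
  f(a) × f(c) ≥ 0, new interval: [2.460000, 3.180000]
Iteration 2:
  c_2 = (2.460000 + 3.180000)/2 = 2.820000
  f(c_2) = f(2.820000) = 0.036737
  f(a) × f(c) < 0, new interval: [2.460000, 2.820000]

After 2 iteration(s), the approximation is c_2 = 2.820000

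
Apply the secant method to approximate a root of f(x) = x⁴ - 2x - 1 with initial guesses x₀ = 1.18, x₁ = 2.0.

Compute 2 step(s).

f(x) = x⁴ - 2x - 1
x₀ = 1.18, x₁ = 2.0

Secant formula: x_{n+1} = x_n - f(x_n)(x_n - x_{n-1})/(f(x_n) - f(x_{n-1}))

Iteration 1:
  f(1.180000) = -1.421222
  f(2.000000) = 11.000000
  x_2 = 2.000000 - 11.000000×(2.000000 - 1.180000)/(11.000000 - (-1.421222))
       = 1.273823
Iteration 2:
  f(2.000000) = 11.000000
  f(1.273823) = -0.914731
  x_3 = 1.273823 - (-0.914731)×(1.273823 - 2.000000)/(-0.914731 - 11.000000)
       = 1.329574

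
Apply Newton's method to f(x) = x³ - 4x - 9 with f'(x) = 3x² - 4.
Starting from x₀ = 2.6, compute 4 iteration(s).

f(x) = x³ - 4x - 9
f'(x) = 3x² - 4
x₀ = 2.6

Newton-Raphson formula: x_{n+1} = x_n - f(x_n)/f'(x_n)

Iteration 1:
  f(2.600000) = -1.824000
  f'(2.600000) = 16.280000
  x_1 = 2.600000 - (-1.824000)/16.280000 = 2.712039
Iteration 2:
  f(2.712039) = 0.099318
  f'(2.712039) = 18.065472
  x_2 = 2.712039 - 0.099318/18.065472 = 2.706542
Iteration 3:
  f(2.706542) = 0.000246
  f'(2.706542) = 17.976103
  x_3 = 2.706542 - 0.000246/17.976103 = 2.706528
Iteration 4:
  f(2.706528) = 0.000000
  f'(2.706528) = 17.975881
  x_4 = 2.706528 - 0.000000/17.975881 = 2.706528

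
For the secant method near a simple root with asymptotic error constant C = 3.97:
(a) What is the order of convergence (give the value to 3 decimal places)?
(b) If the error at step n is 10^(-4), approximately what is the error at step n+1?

(a) Secant method has superlinear convergence with order φ = (1+√5)/2 ≈ 1.618.
    This means |e_{n+1}| ≈ C|e_n|^1.618.

(b) With |e_n| = 10^(-4) and C = 3.97:
    |e_{n+1}| ≈ 3.97 × (10^(-4))^1.618 = 3.97 × 10^(-6.47)

(a) ≈ 1.618 (golden ratio); (b) |e_{n+1}| ≈ 1.339e-06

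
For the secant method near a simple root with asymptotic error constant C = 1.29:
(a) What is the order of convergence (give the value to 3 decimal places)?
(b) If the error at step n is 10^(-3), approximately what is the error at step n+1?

(a) Secant method has superlinear convergence with order φ = (1+√5)/2 ≈ 1.618.
    This means |e_{n+1}| ≈ C|e_n|^1.618.

(b) With |e_n| = 10^(-3) and C = 1.29:
    |e_{n+1}| ≈ 1.29 × (10^(-3))^1.618 = 1.29 × 10^(-4.85)

(a) ≈ 1.618 (golden ratio); (b) |e_{n+1}| ≈ 1.805e-05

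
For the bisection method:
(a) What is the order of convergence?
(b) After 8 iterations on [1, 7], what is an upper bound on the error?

(a) Bisection has linear (order 1) convergence; the error is halved each step.

(b) Error bound = (b-a)/2^n = (7 - 1)/2^{8}
    = 6/2^{8}

(a) 1 (linear); (b) error ≤ 2.34e-02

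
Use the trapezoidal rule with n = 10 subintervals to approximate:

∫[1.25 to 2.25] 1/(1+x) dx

f(x) = 1/(1+x)
a = 1.25, b = 2.25, n = 10
h = (b - a)/n = 0.100000

Trapezoidal rule: (h/2)[f(x₀) + 2f(x₁) + 2f(x₂) + ... + f(xₙ)]

x_0 = 1.2500, f(x_0) = 0.444444, coefficient = 1
x_1 = 1.3500, f(x_1) = 0.425532, coefficient = 2
x_2 = 1.4500, f(x_2) = 0.408163, coefficient = 2
x_3 = 1.5500, f(x_3) = 0.392157, coefficient = 2
x_4 = 1.6500, f(x_4) = 0.377358, coefficient = 2
x_5 = 1.7500, f(x_5) = 0.363636, coefficient = 2
x_6 = 1.8500, f(x_6) = 0.350877, coefficient = 2
x_7 = 1.9500, f(x_7) = 0.338983, coefficient = 2
x_8 = 2.0500, f(x_8) = 0.327869, coefficient = 2
x_9 = 2.1500, f(x_9) = 0.317460, coefficient = 2
x_10 = 2.2500, f(x_10) = 0.307692, coefficient = 1

I ≈ (0.100000/2) × 7.356209 = 0.367810
Exact value: 0.367725
Error: 0.000086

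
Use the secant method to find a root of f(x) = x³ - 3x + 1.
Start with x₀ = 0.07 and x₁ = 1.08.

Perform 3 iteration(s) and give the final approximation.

f(x) = x³ - 3x + 1
x₀ = 0.07, x₁ = 1.08

Secant formula: x_{n+1} = x_n - f(x_n)(x_n - x_{n-1})/(f(x_n) - f(x_{n-1}))

Iteration 1:
  f(0.070000) = 0.790343
  f(1.080000) = -0.980288
  x_2 = 1.080000 - (-0.980288)×(1.080000 - 0.070000)/(-0.980288 - 0.790343)
       = 0.520826
Iteration 2:
  f(1.080000) = -0.980288
  f(0.520826) = -0.421199
  x_3 = 0.520826 - (-0.421199)×(0.520826 - 1.080000)/(-0.421199 - (-0.980288))
       = 0.099563
Iteration 3:
  f(0.520826) = -0.421199
  f(0.099563) = 0.702297
  x_4 = 0.099563 - 0.702297×(0.099563 - 0.520826)/(0.702297 - (-0.421199))
       = 0.362895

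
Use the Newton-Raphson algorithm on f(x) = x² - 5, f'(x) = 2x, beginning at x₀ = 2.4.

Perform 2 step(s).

f(x) = x² - 5
f'(x) = 2x
x₀ = 2.4

Newton-Raphson formula: x_{n+1} = x_n - f(x_n)/f'(x_n)

Iteration 1:
  f(2.400000) = 0.760000
  f'(2.400000) = 4.800000
  x_1 = 2.400000 - 0.760000/4.800000 = 2.241667
Iteration 2:
  f(2.241667) = 0.025069
  f'(2.241667) = 4.483333
  x_2 = 2.241667 - 0.025069/4.483333 = 2.236075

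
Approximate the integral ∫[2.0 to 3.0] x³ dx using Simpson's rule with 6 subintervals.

f(x) = x³
a = 2.0, b = 3.0, n = 6
h = (b - a)/n = 0.166667

Simpson's rule: (h/3)[f(x₀) + 4f(x₁) + 2f(x₂) + ... + f(xₙ)]

x_0 = 2.0000, f(x_0) = 8.000000, coefficient = 1
x_1 = 2.1667, f(x_1) = 10.171296, coefficient = 4
x_2 = 2.3333, f(x_2) = 12.703704, coefficient = 2
x_3 = 2.5000, f(x_3) = 15.625000, coefficient = 4
x_4 = 2.6667, f(x_4) = 18.962963, coefficient = 2
x_5 = 2.8333, f(x_5) = 22.745370, coefficient = 4
x_6 = 3.0000, f(x_6) = 27.000000, coefficient = 1

I ≈ (0.166667/3) × 292.500000 = 16.250000
Exact value: 16.250000
Error: 0.000000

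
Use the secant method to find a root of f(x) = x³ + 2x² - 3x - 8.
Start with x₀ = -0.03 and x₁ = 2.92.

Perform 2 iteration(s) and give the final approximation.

f(x) = x³ + 2x² - 3x - 8
x₀ = -0.03, x₁ = 2.92

Secant formula: x_{n+1} = x_n - f(x_n)(x_n - x_{n-1})/(f(x_n) - f(x_{n-1}))

Iteration 1:
  f(-0.030000) = -7.908227
  f(2.920000) = 25.189888
  x_2 = 2.920000 - 25.189888×(2.920000 - (-0.030000))/(25.189888 - (-7.908227))
       = 0.674852
Iteration 2:
  f(2.920000) = 25.189888
  f(0.674852) = -8.806361
  x_3 = 0.674852 - (-8.806361)×(0.674852 - 2.920000)/(-8.806361 - 25.189888)
       = 1.256433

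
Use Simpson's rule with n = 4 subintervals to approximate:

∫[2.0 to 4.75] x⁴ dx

f(x) = x⁴
a = 2.0, b = 4.75, n = 4
h = (b - a)/n = 0.687500

Simpson's rule: (h/3)[f(x₀) + 4f(x₁) + 2f(x₂) + ... + f(xₙ)]

x_0 = 2.0000, f(x_0) = 16.000000, coefficient = 1
x_1 = 2.6875, f(x_1) = 52.166763, coefficient = 4
x_2 = 3.3750, f(x_2) = 129.746338, coefficient = 2
x_3 = 4.0625, f(x_3) = 272.378922, coefficient = 4
x_4 = 4.7500, f(x_4) = 509.066406, coefficient = 1

I ≈ (0.687500/3) × 2082.741821 = 477.295001
Exact value: 477.213086
Error: 0.081915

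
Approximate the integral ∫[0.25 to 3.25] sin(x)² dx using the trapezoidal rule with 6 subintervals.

f(x) = sin(x)²
a = 0.25, b = 3.25, n = 6
h = (b - a)/n = 0.500000

Trapezoidal rule: (h/2)[f(x₀) + 2f(x₁) + 2f(x₂) + ... + f(xₙ)]

x_0 = 0.2500, f(x_0) = 0.061209, coefficient = 1
x_1 = 0.7500, f(x_1) = 0.464631, coefficient = 2
x_2 = 1.2500, f(x_2) = 0.900572, coefficient = 2
x_3 = 1.7500, f(x_3) = 0.968228, coefficient = 2
x_4 = 2.2500, f(x_4) = 0.605398, coefficient = 2
x_5 = 2.7500, f(x_5) = 0.145665, coefficient = 2
x_6 = 3.2500, f(x_6) = 0.011706, coefficient = 1

I ≈ (0.500000/2) × 6.241904 = 1.560476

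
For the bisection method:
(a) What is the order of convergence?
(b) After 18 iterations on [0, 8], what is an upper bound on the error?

(a) Bisection has linear (order 1) convergence; the error is halved each step.

(b) Error bound = (b-a)/2^n = (8 - 0)/2^{18}
    = 8/2^{18}

(a) 1 (linear); (b) error ≤ 3.05e-05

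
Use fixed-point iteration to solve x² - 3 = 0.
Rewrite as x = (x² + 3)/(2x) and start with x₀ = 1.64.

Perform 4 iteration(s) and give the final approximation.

Equation: x² - 3 = 0
Fixed-point form: x = (x² + 3)/(2x)
x₀ = 1.64

x_1 = g(1.640000) = 1.734634
x_2 = g(1.734634) = 1.732053
x_3 = g(1.732053) = 1.732051
x_4 = g(1.732051) = 1.732051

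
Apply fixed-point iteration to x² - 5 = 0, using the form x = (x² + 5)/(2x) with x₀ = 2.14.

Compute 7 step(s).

Equation: x² - 5 = 0
Fixed-point form: x = (x² + 5)/(2x)
x₀ = 2.14

x_1 = g(2.140000) = 2.238224
x_2 = g(2.238224) = 2.236069
x_3 = g(2.236069) = 2.236068
x_4 = g(2.236068) = 2.236068
x_5 = g(2.236068) = 2.236068
x_6 = g(2.236068) = 2.236068
x_7 = g(2.236068) = 2.236068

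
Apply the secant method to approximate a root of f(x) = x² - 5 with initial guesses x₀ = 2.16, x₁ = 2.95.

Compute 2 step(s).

f(x) = x² - 5
x₀ = 2.16, x₁ = 2.95

Secant formula: x_{n+1} = x_n - f(x_n)(x_n - x_{n-1})/(f(x_n) - f(x_{n-1}))

Iteration 1:
  f(2.160000) = -0.334400
  f(2.950000) = 3.702500
  x_2 = 2.950000 - 3.702500×(2.950000 - 2.160000)/(3.702500 - (-0.334400))
       = 2.225440
Iteration 2:
  f(2.950000) = 3.702500
  f(2.225440) = -0.047415
  x_3 = 2.225440 - (-0.047415)×(2.225440 - 2.950000)/(-0.047415 - 3.702500)
       = 2.234602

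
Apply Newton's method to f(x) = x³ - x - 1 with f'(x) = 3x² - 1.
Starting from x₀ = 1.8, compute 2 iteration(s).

f(x) = x³ - x - 1
f'(x) = 3x² - 1
x₀ = 1.8

Newton-Raphson formula: x_{n+1} = x_n - f(x_n)/f'(x_n)

Iteration 1:
  f(1.800000) = 3.032000
  f'(1.800000) = 8.720000
  x_1 = 1.800000 - 3.032000/8.720000 = 1.452294
Iteration 2:
  f(1.452294) = 0.610821
  f'(1.452294) = 5.327470
  x_2 = 1.452294 - 0.610821/5.327470 = 1.337639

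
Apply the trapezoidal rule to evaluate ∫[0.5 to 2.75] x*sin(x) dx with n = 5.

f(x) = x*sin(x)
a = 0.5, b = 2.75, n = 5
h = (b - a)/n = 0.450000

Trapezoidal rule: (h/2)[f(x₀) + 2f(x₁) + 2f(x₂) + ... + f(xₙ)]

x_0 = 0.5000, f(x_0) = 0.239713, coefficient = 1
x_1 = 0.9500, f(x_1) = 0.772745, coefficient = 2
x_2 = 1.4000, f(x_2) = 1.379630, coefficient = 2
x_3 = 1.8500, f(x_3) = 1.778359, coefficient = 2
x_4 = 2.3000, f(x_4) = 1.715122, coefficient = 2
x_5 = 2.7500, f(x_5) = 1.049568, coefficient = 1

I ≈ (0.450000/2) × 12.580991 = 2.830723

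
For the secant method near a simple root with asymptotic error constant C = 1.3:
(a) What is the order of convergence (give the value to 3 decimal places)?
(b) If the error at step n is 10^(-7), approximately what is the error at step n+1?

(a) Secant method has superlinear convergence with order φ = (1+√5)/2 ≈ 1.618.
    This means |e_{n+1}| ≈ C|e_n|^1.618.

(b) With |e_n| = 10^(-7) and C = 1.3:
    |e_{n+1}| ≈ 1.3 × (10^(-7))^1.618 = 1.3 × 10^(-11.33)

(a) ≈ 1.618 (golden ratio); (b) |e_{n+1}| ≈ 6.133e-12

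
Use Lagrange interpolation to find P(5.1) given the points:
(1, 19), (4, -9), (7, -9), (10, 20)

Lagrange interpolation formula:
P(x) = Σ yᵢ × Lᵢ(x)
where Lᵢ(x) = Π_{j≠i} (x - xⱼ)/(xᵢ - xⱼ)

L_0(5.1) = (5.1 - 4)/(1 - 4) × (5.1 - 7)/(1 - 7) × (5.1 - 10)/(1 - 10) = -0.063216
L_1(5.1) = (5.1 - 1)/(4 - 1) × (5.1 - 7)/(4 - 7) × (5.1 - 10)/(4 - 10) = 0.706870
L_2(5.1) = (5.1 - 1)/(7 - 1) × (5.1 - 4)/(7 - 4) × (5.1 - 10)/(7 - 10) = 0.409241
L_3(5.1) = (5.1 - 1)/(10 - 1) × (5.1 - 4)/(10 - 4) × (5.1 - 7)/(10 - 7) = -0.052895

P(5.1) = 19×L_0(5.1) + (-9)×L_1(5.1) + (-9)×L_2(5.1) + 20×L_3(5.1)
P(5.1) = -12.304006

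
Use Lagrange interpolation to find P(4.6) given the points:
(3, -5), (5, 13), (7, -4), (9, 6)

Lagrange interpolation formula:
P(x) = Σ yᵢ × Lᵢ(x)
where Lᵢ(x) = Π_{j≠i} (x - xⱼ)/(xᵢ - xⱼ)

L_0(4.6) = (4.6 - 5)/(3 - 5) × (4.6 - 7)/(3 - 7) × (4.6 - 9)/(3 - 9) = 0.088000
L_1(4.6) = (4.6 - 3)/(5 - 3) × (4.6 - 7)/(5 - 7) × (4.6 - 9)/(5 - 9) = 1.056000
L_2(4.6) = (4.6 - 3)/(7 - 3) × (4.6 - 5)/(7 - 5) × (4.6 - 9)/(7 - 9) = -0.176000
L_3(4.6) = (4.6 - 3)/(9 - 3) × (4.6 - 5)/(9 - 5) × (4.6 - 7)/(9 - 7) = 0.032000

P(4.6) = (-5)×L_0(4.6) + 13×L_1(4.6) + (-4)×L_2(4.6) + 6×L_3(4.6)
P(4.6) = 14.184000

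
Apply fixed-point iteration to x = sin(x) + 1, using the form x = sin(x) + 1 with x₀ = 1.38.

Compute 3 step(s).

Equation: x = sin(x) + 1
Fixed-point form: x = sin(x) + 1
x₀ = 1.38

x_1 = g(1.380000) = 1.981854
x_2 = g(1.981854) = 1.916699
x_3 = g(1.916699) = 1.940770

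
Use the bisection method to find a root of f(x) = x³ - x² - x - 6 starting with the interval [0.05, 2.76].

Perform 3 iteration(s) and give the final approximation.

f(x) = x³ - x² - x - 6
Initial interval: [0.05, 2.76]

Iteration 1:
  c_1 = (0.050000 + 2.760000)/2 = 1.405000
  f(c_1) = f(1.405000) = -6.605520
  f(a) × f(c) ≥ 0, new interval: [1.405000, 2.760000]
Iteration 2:
  c_2 = (1.405000 + 2.760000)/2 = 2.082500
  f(c_2) = f(2.082500) = -3.387907
  f(a) × f(c) ≥ 0, new interval: [2.082500, 2.760000]
Iteration 3:
  c_3 = (2.082500 + 2.760000)/2 = 2.421250
  f(c_3) = f(2.421250) = -0.089241
  f(a) × f(c) ≥ 0, new interval: [2.421250, 2.760000]

After 3 iteration(s), the approximation is c_3 = 2.421250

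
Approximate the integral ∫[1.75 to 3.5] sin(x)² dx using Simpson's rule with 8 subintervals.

f(x) = sin(x)²
a = 1.75, b = 3.5, n = 8
h = (b - a)/n = 0.218750

Simpson's rule: (h/3)[f(x₀) + 4f(x₁) + 2f(x₂) + ... + f(xₙ)]

x_0 = 1.7500, f(x_0) = 0.968228, coefficient = 1
x_1 = 1.9688, f(x_1) = 0.849818, coefficient = 4
x_2 = 2.1875, f(x_2) = 0.665512, coefficient = 2
x_3 = 2.4062, f(x_3) = 0.450028, coefficient = 4
x_4 = 2.6250, f(x_4) = 0.243957, coefficient = 2
x_5 = 2.8438, f(x_5) = 0.086118, coefficient = 4
x_6 = 3.0625, f(x_6) = 0.006243, coefficient = 2
x_7 = 3.2812, f(x_7) = 0.019378, coefficient = 4
x_8 = 3.5000, f(x_8) = 0.123049, coefficient = 1

I ≈ (0.218750/3) × 8.544070 = 0.623005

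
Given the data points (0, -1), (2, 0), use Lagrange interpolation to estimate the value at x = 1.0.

Lagrange interpolation formula:
P(x) = Σ yᵢ × Lᵢ(x)
where Lᵢ(x) = Π_{j≠i} (x - xⱼ)/(xᵢ - xⱼ)

L_0(1.0) = (1.0 - 2)/(0 - 2) = 0.500000
L_1(1.0) = (1.0 - 0)/(2 - 0) = 0.500000

P(1.0) = (-1)×L_0(1.0) + 0×L_1(1.0)
P(1.0) = -0.500000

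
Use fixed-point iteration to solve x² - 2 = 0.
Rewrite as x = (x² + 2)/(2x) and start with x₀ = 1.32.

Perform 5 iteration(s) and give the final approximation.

Equation: x² - 2 = 0
Fixed-point form: x = (x² + 2)/(2x)
x₀ = 1.32

x_1 = g(1.320000) = 1.417576
x_2 = g(1.417576) = 1.414218
x_3 = g(1.414218) = 1.414214
x_4 = g(1.414214) = 1.414214
x_5 = g(1.414214) = 1.414214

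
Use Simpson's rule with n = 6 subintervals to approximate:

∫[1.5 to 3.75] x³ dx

f(x) = x³
a = 1.5, b = 3.75, n = 6
h = (b - a)/n = 0.375000

Simpson's rule: (h/3)[f(x₀) + 4f(x₁) + 2f(x₂) + ... + f(xₙ)]

x_0 = 1.5000, f(x_0) = 3.375000, coefficient = 1
x_1 = 1.8750, f(x_1) = 6.591797, coefficient = 4
x_2 = 2.2500, f(x_2) = 11.390625, coefficient = 2
x_3 = 2.6250, f(x_3) = 18.087891, coefficient = 4
x_4 = 3.0000, f(x_4) = 27.000000, coefficient = 2
x_5 = 3.3750, f(x_5) = 38.443359, coefficient = 4
x_6 = 3.7500, f(x_6) = 52.734375, coefficient = 1

I ≈ (0.375000/3) × 385.382812 = 48.172852
Exact value: 48.172852
Error: 0.000000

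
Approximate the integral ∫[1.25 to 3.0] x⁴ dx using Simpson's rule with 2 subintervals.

f(x) = x⁴
a = 1.25, b = 3.0, n = 2
h = (b - a)/n = 0.875000

Simpson's rule: (h/3)[f(x₀) + 4f(x₁) + 2f(x₂) + ... + f(xₙ)]

x_0 = 1.2500, f(x_0) = 2.441406, coefficient = 1
x_1 = 2.1250, f(x_1) = 20.390869, coefficient = 4
x_2 = 3.0000, f(x_2) = 81.000000, coefficient = 1

I ≈ (0.875000/3) × 165.004883 = 48.126424
Exact value: 47.989648
Error: 0.136776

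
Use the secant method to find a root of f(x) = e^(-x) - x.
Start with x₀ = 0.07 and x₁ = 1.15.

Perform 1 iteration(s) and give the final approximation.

f(x) = e^(-x) - x
x₀ = 0.07, x₁ = 1.15

Secant formula: x_{n+1} = x_n - f(x_n)(x_n - x_{n-1})/(f(x_n) - f(x_{n-1}))

Iteration 1:
  f(0.070000) = 0.862394
  f(1.150000) = -0.833363
  x_2 = 1.150000 - (-0.833363)×(1.150000 - 0.070000)/(-0.833363 - 0.862394)
       = 0.619245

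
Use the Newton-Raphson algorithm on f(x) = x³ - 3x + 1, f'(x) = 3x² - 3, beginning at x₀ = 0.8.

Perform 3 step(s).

f(x) = x³ - 3x + 1
f'(x) = 3x² - 3
x₀ = 0.8

Newton-Raphson formula: x_{n+1} = x_n - f(x_n)/f'(x_n)

Iteration 1:
  f(0.800000) = -0.888000
  f'(0.800000) = -1.080000
  x_1 = 0.800000 - (-0.888000)/(-1.080000) = -0.022222
Iteration 2:
  f(-0.022222) = 1.066656
  f'(-0.022222) = -2.998519
  x_2 = -0.022222 - 1.066656/(-2.998519) = 0.333505
Iteration 3:
  f(0.333505) = 0.036578
  f'(0.333505) = -2.666323
  x_3 = 0.333505 - 0.036578/(-2.666323) = 0.347224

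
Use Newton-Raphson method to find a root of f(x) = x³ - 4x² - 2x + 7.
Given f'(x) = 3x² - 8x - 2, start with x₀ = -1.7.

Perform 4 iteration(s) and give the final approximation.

f(x) = x³ - 4x² - 2x + 7
f'(x) = 3x² - 8x - 2
x₀ = -1.7

Newton-Raphson formula: x_{n+1} = x_n - f(x_n)/f'(x_n)

Iteration 1:
  f(-1.700000) = -6.073000
  f'(-1.700000) = 20.270000
  x_1 = -1.700000 - (-6.073000)/20.270000 = -1.400395
Iteration 2:
  f(-1.400395) = -0.789953
  f'(-1.400395) = 15.086473
  x_2 = -1.400395 - (-0.789953)/15.086473 = -1.348033
Iteration 3:
  f(-1.348033) = -0.022342
  f'(-1.348033) = 14.235843
  x_3 = -1.348033 - (-0.022342)/14.235843 = -1.346464
Iteration 4:
  f(-1.346464) = -0.000020
  f'(-1.346464) = 14.210601
  x_4 = -1.346464 - (-0.000020)/14.210601 = -1.346462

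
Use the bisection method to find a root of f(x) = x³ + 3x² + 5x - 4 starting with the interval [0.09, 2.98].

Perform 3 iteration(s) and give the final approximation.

f(x) = x³ + 3x² + 5x - 4
Initial interval: [0.09, 2.98]

Iteration 1:
  c_1 = (0.090000 + 2.980000)/2 = 1.535000
  f(c_1) = f(1.535000) = 14.360480
  f(a) × f(c) < 0, new interval: [0.090000, 1.535000]
Iteration 2:
  c_2 = (0.090000 + 1.535000)/2 = 0.812500
  f(c_2) = f(0.812500) = 2.579346
  f(a) × f(c) < 0, new interval: [0.090000, 0.812500]
Iteration 3:
  c_3 = (0.090000 + 0.812500)/2 = 0.451250
  f(c_3) = f(0.451250) = -1.040984
  f(a) × f(c) ≥ 0, new interval: [0.451250, 0.812500]

After 3 iteration(s), the approximation is c_3 = 0.451250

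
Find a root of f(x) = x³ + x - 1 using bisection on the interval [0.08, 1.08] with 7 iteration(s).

f(x) = x³ + x - 1
Initial interval: [0.08, 1.08]

Iteration 1:
  c_1 = (0.080000 + 1.080000)/2 = 0.580000
  f(c_1) = f(0.580000) = -0.224888
  f(a) × f(c) ≥ 0, new interval: [0.580000, 1.080000]
Iteration 2:
  c_2 = (0.580000 + 1.080000)/2 = 0.830000
  f(c_2) = f(0.830000) = 0.401787
  f(a) × f(c) < 0, new interval: [0.580000, 0.830000]
Iteration 3:
  c_3 = (0.580000 + 0.830000)/2 = 0.705000
  f(c_3) = f(0.705000) = 0.055403
  f(a) × f(c) < 0, new interval: [0.580000, 0.705000]
Iteration 4:
  c_4 = (0.580000 + 0.705000)/2 = 0.642500
  f(c_4) = f(0.642500) = -0.092272
  f(a) × f(c) ≥ 0, new interval: [0.642500, 0.705000]
Iteration 5:
  c_5 = (0.642500 + 0.705000)/2 = 0.673750
  f(c_5) = f(0.673750) = -0.020409
  f(a) × f(c) ≥ 0, new interval: [0.673750, 0.705000]
Iteration 6:
  c_6 = (0.673750 + 0.705000)/2 = 0.689375
  f(c_6) = f(0.689375) = 0.016992
  f(a) × f(c) < 0, new interval: [0.673750, 0.689375]
Iteration 7:
  c_7 = (0.673750 + 0.689375)/2 = 0.681563
  f(c_7) = f(0.681563) = -0.001833
  f(a) × f(c) ≥ 0, new interval: [0.681563, 0.689375]

After 7 iteration(s), the approximation is c_7 = 0.681563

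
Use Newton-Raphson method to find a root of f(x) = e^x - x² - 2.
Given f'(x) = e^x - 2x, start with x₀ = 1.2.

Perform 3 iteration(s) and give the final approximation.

f(x) = e^x - x² - 2
f'(x) = e^x - 2x
x₀ = 1.2

Newton-Raphson formula: x_{n+1} = x_n - f(x_n)/f'(x_n)

Iteration 1:
  f(1.200000) = -0.119883
  f'(1.200000) = 0.920117
  x_1 = 1.200000 - (-0.119883)/0.920117 = 1.330291
Iteration 2:
  f(1.330291) = 0.012470
  f'(1.330291) = 1.121562
  x_2 = 1.330291 - 0.012470/1.121562 = 1.319173
Iteration 3:
  f(1.319173) = 0.000109
  f'(1.319173) = 1.101981
  x_3 = 1.319173 - 0.000109/1.101981 = 1.319074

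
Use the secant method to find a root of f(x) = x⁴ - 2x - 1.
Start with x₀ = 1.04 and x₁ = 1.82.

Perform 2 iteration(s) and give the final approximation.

f(x) = x⁴ - 2x - 1
x₀ = 1.04, x₁ = 1.82

Secant formula: x_{n+1} = x_n - f(x_n)(x_n - x_{n-1})/(f(x_n) - f(x_{n-1}))

Iteration 1:
  f(1.040000) = -1.910141
  f(1.820000) = 6.331994
  x_2 = 1.820000 - 6.331994×(1.820000 - 1.040000)/(6.331994 - (-1.910141))
       = 1.220768
Iteration 2:
  f(1.820000) = 6.331994
  f(1.220768) = -1.220620
  x_3 = 1.220768 - (-1.220620)×(1.220768 - 1.820000)/(-1.220620 - 6.331994)
       = 1.317613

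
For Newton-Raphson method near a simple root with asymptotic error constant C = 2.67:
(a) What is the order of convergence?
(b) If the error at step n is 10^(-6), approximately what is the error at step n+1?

(a) Newton-Raphson has quadratic (order 2) convergence near simple roots.
    This means |e_{n+1}| ≈ C|e_n|².

(b) With |e_n| = 10^(-6) and C = 2.67:
    |e_{n+1}| ≈ 2.67 × (10^(-6))² = 2.67 × 10^(-12)

(a) 2 (quadratic); (b) |e_{n+1}| ≈ 2.670e-12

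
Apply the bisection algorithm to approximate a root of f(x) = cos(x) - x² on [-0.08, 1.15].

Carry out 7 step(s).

f(x) = cos(x) - x²
Initial interval: [-0.08, 1.15]

Iteration 1:
  c_1 = (-0.080000 + 1.150000)/2 = 0.535000
  f(c_1) = f(0.535000) = 0.574044
  f(a) × f(c) ≥ 0, new interval: [0.535000, 1.150000]
Iteration 2:
  c_2 = (0.535000 + 1.150000)/2 = 0.842500
  f(c_2) = f(0.842500) = -0.044207
  f(a) × f(c) < 0, new interval: [0.535000, 0.842500]
Iteration 3:
  c_3 = (0.535000 + 0.842500)/2 = 0.688750
  f(c_3) = f(0.688750) = 0.297665
  f(a) × f(c) ≥ 0, new interval: [0.688750, 0.842500]
Iteration 4:
  c_4 = (0.688750 + 0.842500)/2 = 0.765625
  f(c_4) = f(0.765625) = 0.134768
  f(a) × f(c) ≥ 0, new interval: [0.765625, 0.842500]
Iteration 5:
  c_5 = (0.765625 + 0.842500)/2 = 0.804062
  f(c_5) = f(0.804062) = 0.047270
  f(a) × f(c) ≥ 0, new interval: [0.804062, 0.842500]
Iteration 6:
  c_6 = (0.804062 + 0.842500)/2 = 0.823281
  f(c_6) = f(0.823281) = 0.002026
  f(a) × f(c) ≥ 0, new interval: [0.823281, 0.842500]
Iteration 7:
  c_7 = (0.823281 + 0.842500)/2 = 0.832891
  f(c_7) = f(0.832891) = -0.020967
  f(a) × f(c) < 0, new interval: [0.823281, 0.832891]

After 7 iteration(s), the approximation is c_7 = 0.832891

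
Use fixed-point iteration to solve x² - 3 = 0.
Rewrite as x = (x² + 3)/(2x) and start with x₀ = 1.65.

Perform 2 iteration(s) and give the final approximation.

Equation: x² - 3 = 0
Fixed-point form: x = (x² + 3)/(2x)
x₀ = 1.65

x_1 = g(1.650000) = 1.734091
x_2 = g(1.734091) = 1.732052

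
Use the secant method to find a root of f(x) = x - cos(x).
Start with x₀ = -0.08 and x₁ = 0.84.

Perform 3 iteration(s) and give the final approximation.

f(x) = x - cos(x)
x₀ = -0.08, x₁ = 0.84

Secant formula: x_{n+1} = x_n - f(x_n)(x_n - x_{n-1})/(f(x_n) - f(x_{n-1}))

Iteration 1:
  f(-0.080000) = -1.076802
  f(0.840000) = 0.172537
  x_2 = 0.840000 - 0.172537×(0.840000 - (-0.080000))/(0.172537 - (-1.076802))
       = 0.712945
Iteration 2:
  f(0.840000) = 0.172537
  f(0.712945) = -0.043493
  x_3 = 0.712945 - (-0.043493)×(0.712945 - 0.840000)/(-0.043493 - 0.172537)
       = 0.738525
Iteration 3:
  f(0.712945) = -0.043493
  f(0.738525) = -0.000937
  x_4 = 0.738525 - (-0.000937)×(0.738525 - 0.712945)/(-0.000937 - (-0.043493))
       = 0.739088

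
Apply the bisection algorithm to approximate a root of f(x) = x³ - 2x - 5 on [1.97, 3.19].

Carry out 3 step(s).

f(x) = x³ - 2x - 5
Initial interval: [1.97, 3.19]

Iteration 1:
  c_1 = (1.970000 + 3.190000)/2 = 2.580000
  f(c_1) = f(2.580000) = 7.013512
  f(a) × f(c) < 0, new interval: [1.970000, 2.580000]
Iteration 2:
  c_2 = (1.970000 + 2.580000)/2 = 2.275000
  f(c_2) = f(2.275000) = 2.224547
  f(a) × f(c) < 0, new interval: [1.970000, 2.275000]
Iteration 3:
  c_3 = (1.970000 + 2.275000)/2 = 2.122500
  f(c_3) = f(2.122500) = 0.316876
  f(a) × f(c) < 0, new interval: [1.970000, 2.122500]

After 3 iteration(s), the approximation is c_3 = 2.122500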